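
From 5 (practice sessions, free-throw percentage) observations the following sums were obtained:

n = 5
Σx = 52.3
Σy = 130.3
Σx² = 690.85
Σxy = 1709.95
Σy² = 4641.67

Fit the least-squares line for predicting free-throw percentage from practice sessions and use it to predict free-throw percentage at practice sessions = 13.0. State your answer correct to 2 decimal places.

32.19

Sxx = Σx² − (Σx)²/n = 690.85 − 547.058 = 143.792
Sxy = Σxy − (Σx)(Σy)/n = 1709.95 − 1362.938 = 347.012
b = Sxy/Sxx = 347.012/143.792 = 2.413291
a = ȳ − b·x̄ = 26.06 − 2.413291·10.46 = 0.816972
ŷ(13.0) = a + b·13.0 = 0.816972 + 2.413291·13 = 32.189760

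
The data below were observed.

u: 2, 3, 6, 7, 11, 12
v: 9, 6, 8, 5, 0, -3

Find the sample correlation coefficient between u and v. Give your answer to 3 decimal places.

-0.917

n = 6, Σx = 41, Σy = 25, Σxy = 83, Σx² = 363, Σy² = 215
Sxx = Σx² − (Σx)²/n = 363 − 280.166667 = 82.833333
Sxy = Σxy − (Σx)(Σy)/n = 83 − 170.833333 = -87.833333
Syy = Σy² − (Σy)²/n = 215 − 104.166667 = 110.833333
r = Sxy/√(Sxx·Syy) = -87.833333/√(9180.694444) = -87.833333/95.815940 = -0.916688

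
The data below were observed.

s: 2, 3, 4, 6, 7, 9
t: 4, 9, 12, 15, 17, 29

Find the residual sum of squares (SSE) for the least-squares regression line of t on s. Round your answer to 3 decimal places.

n = 6, Σx = 31, Σy = 86, Σxy = 553, Σx² = 195, Σy² = 1596
Sxx = Σx² − (Σx)²/n = 195 − 160.166667 = 34.833333
Sxy = Σxy − (Σx)(Σy)/n = 553 − 444.333333 = 108.666667
Syy = Σy² − (Σy)²/n = 1596 − 1232.666667 = 363.333333
b = Sxy/Sxx = 108.666667/34.833333 = 3.119617
SSE = Syy − b·Sxy = 363.333333 − 3.119617·108.666667 = 24.334928

24.335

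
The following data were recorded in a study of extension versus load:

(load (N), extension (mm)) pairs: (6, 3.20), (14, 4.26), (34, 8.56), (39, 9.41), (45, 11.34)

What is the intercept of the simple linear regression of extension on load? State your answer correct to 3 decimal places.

1.655

n = 5, Σx = 138, Σy = 36.77, Σxy = 1247.17, Σx² = 4934
Sxx = Σx² − (Σx)²/n = 4934 − 3808.8 = 1125.2
Sxy = Σxy − (Σx)(Σy)/n = 1247.17 − 1014.852 = 232.318
b = Sxy/Sxx = 232.318/1125.2 = 0.206468
a = ȳ − b·x̄ = 7.354 − 0.206468·27.6 = 1.655478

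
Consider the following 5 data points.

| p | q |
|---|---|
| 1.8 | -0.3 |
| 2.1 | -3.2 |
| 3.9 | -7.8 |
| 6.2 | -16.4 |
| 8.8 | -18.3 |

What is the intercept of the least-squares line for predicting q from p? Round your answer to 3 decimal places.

2.687

n = 5, Σx = 22.8, Σy = -46, Σxy = -300.4, Σx² = 138.74
Sxx = Σx² − (Σx)²/n = 138.74 − 103.968 = 34.772
Sxy = Σxy − (Σx)(Σy)/n = -300.4 − (-209.76) = -90.64
b = Sxy/Sxx = -90.64/34.772 = -2.606695
a = ȳ − b·x̄ = -9.2 − (-2.606695)·4.56 = 2.686529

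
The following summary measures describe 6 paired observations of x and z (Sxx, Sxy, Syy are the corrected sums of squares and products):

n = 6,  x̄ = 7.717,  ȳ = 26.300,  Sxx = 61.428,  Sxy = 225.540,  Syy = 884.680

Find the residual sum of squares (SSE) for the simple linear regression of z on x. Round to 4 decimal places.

56.5838

b = Sxy/Sxx = 225.54/61.428 = 3.671616
SSE = Syy − b·Sxy = 884.68 − 3.671616·225.54 = 56.583829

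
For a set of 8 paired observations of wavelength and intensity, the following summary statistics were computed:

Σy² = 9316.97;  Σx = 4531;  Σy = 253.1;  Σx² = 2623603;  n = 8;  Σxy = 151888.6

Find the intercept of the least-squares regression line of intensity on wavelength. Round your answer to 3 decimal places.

-52.681

Sxx = Σx² − (Σx)²/n = 2623603 − 2566245.125 = 57357.875
Sxy = Σxy − (Σx)(Σy)/n = 151888.6 − 143349.5125 = 8539.0875
b = Sxy/Sxx = 8539.0875/57357.875 = 0.148874
a = ȳ − b·x̄ = 31.6375 − 0.148874·566.375 = -52.680925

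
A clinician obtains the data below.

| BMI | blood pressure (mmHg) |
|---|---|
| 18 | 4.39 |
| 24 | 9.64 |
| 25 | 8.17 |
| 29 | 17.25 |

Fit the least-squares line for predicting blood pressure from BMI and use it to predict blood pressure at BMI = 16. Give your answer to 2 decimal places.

n = 4, Σx = 96, Σy = 39.45, Σxy = 1014.88, Σx² = 2366
Sxx = Σx² − (Σx)²/n = 2366 − 2304 = 62
Sxy = Σxy − (Σx)(Σy)/n = 1014.88 − 946.8 = 68.08
b = Sxy/Sxx = 68.08/62 = 1.098065
a = ȳ − b·x̄ = 9.8625 − 1.098065·24 = -16.491048
ŷ(16) = a + b·16 = -16.491048 + 1.098065·16 = 1.077984

1.08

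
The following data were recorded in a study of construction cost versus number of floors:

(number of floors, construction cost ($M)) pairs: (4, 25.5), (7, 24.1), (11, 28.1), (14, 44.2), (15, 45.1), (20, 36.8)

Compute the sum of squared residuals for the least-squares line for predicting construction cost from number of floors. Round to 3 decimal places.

n = 6, Σx = 71, Σy = 203.8, Σxy = 2611.1, Σx² = 1007, Σy² = 7362.56
Sxx = Σx² − (Σx)²/n = 1007 − 840.166667 = 166.833333
Sxy = Σxy − (Σx)(Σy)/n = 2611.1 − 2411.633333 = 199.466667
Syy = Σy² − (Σy)²/n = 7362.56 − 6922.406667 = 440.153333
b = Sxy/Sxx = 199.466667/166.833333 = 1.195604
SSE = Syy − b·Sxy = 440.153333 − 1.195604·199.466667 = 201.670110

201.670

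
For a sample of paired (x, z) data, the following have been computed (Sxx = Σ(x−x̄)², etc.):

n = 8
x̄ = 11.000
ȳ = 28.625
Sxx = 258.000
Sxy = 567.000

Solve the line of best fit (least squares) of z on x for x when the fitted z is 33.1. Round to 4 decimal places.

b = Sxy/Sxx = 567/258 = 2.197674
a = ȳ − b·x̄ = 28.625 − 2.197674·11 = 4.450581
Set a + b·x = 33.1: x = (33.1 − 4.450581) / 2.197674 = 13.036243

13.0362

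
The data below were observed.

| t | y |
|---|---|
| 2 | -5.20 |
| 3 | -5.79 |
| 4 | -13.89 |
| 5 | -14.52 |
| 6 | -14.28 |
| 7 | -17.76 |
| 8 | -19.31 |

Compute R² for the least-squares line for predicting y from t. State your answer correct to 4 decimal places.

n = 7, Σx = 35, Σy = -90.75, Σxy = -520.41, Σx² = 203, Σy² = 1356.5387
Sxx = Σx² − (Σx)²/n = 203 − 175 = 28
Sxy = Σxy − (Σx)(Σy)/n = -520.41 − (-453.75) = -66.66
Syy = Σy² − (Σy)²/n = 1356.5387 − 1176.508929 = 180.029771
R² = Sxy²/(Sxx·Syy) = (-66.66)²/(28·180.029771) = 0.881512

0.8815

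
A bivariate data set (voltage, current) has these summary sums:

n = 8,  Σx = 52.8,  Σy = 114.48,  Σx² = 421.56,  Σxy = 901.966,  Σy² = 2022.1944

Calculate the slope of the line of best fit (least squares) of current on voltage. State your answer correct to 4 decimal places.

Sxx = Σx² − (Σx)²/n = 421.56 − 348.48 = 73.08
Sxy = Σxy − (Σx)(Σy)/n = 901.966 − 755.568 = 146.398
b = Sxy/Sxx = 146.398/73.08 = 2.003257

2.0033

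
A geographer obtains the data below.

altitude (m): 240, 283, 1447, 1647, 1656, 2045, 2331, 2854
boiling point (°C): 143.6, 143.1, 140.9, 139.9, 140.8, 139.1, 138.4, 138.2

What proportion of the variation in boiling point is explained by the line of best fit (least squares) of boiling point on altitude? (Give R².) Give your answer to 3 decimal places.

n = 8, Σx = 12503, Σy = 1124, Σxy = 1743916.4, Σx² = 25447345, Σy² = 157950.64
Sxx = Σx² − (Σx)²/n = 25447345 − 19540626.125 = 5906718.875
Sxy = Σxy − (Σx)(Σy)/n = 1743916.4 − 1756671.5 = -12755.1
Syy = Σy² − (Σy)²/n = 157950.64 − 157922 = 28.64
R² = Sxy²/(Sxx·Syy) = (-12755.1)²/(5906718.875·28.64) = 0.961719

0.962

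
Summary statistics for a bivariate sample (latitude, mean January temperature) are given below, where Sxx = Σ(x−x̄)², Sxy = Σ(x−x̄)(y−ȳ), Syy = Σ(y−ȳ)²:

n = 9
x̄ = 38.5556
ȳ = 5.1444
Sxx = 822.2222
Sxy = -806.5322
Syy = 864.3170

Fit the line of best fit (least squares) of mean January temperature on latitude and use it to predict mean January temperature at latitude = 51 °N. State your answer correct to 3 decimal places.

b = Sxy/Sxx = -806.5322/822.2222 = -0.980918
a = ȳ − b·x̄ = 5.1444 − (-0.980918)·38.5556 = 42.964265
ŷ(51) = a + b·51 = 42.964265 + (-0.980918)·51 = -7.062531

-7.063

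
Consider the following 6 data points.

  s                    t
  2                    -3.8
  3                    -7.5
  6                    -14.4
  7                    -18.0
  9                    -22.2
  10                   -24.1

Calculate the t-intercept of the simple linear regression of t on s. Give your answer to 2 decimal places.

n = 6, Σx = 37, Σy = -90, Σxy = -683.3, Σx² = 279
Sxx = Σx² − (Σx)²/n = 279 − 228.166667 = 50.833333
Sxy = Σxy − (Σx)(Σy)/n = -683.3 − (-555) = -128.3
b = Sxy/Sxx = -128.3/50.833333 = -2.523934
a = ȳ − b·x̄ = -15 − (-2.523934)·6.166667 = 0.564262

0.56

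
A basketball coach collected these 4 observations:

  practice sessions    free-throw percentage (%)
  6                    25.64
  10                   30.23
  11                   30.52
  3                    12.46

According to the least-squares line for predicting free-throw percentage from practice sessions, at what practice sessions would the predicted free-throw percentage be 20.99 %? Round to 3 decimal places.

5.763

n = 4, Σx = 30, Σy = 98.85, Σxy = 829.24, Σx² = 266
Sxx = Σx² − (Σx)²/n = 266 − 225 = 41
Sxy = Σxy − (Σx)(Σy)/n = 829.24 − 741.375 = 87.865
b = Sxy/Sxx = 87.865/41 = 2.143049
a = ȳ − b·x̄ = 24.7125 − 2.143049·7.5 = 8.639634
Set a + b·x = 20.99: x = (20.99 − 8.639634) / 2.143049 = 5.762989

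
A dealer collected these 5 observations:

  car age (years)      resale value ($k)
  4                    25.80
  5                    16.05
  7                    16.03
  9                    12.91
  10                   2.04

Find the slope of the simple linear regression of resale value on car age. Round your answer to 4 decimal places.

n = 5, Σx = 35, Σy = 72.83, Σxy = 432.25, Σx² = 271
Sxx = Σx² − (Σx)²/n = 271 − 245 = 26
Sxy = Σxy − (Σx)(Σy)/n = 432.25 − 509.81 = -77.56
b = Sxy/Sxx = -77.56/26 = -2.983077

-2.9831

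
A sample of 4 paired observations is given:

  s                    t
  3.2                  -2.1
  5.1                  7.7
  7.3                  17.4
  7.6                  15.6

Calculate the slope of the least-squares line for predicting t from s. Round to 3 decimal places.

n = 4, Σx = 23.2, Σy = 38.6, Σxy = 278.13, Σx² = 147.3
Sxx = Σx² − (Σx)²/n = 147.3 − 134.56 = 12.74
Sxy = Σxy − (Σx)(Σy)/n = 278.13 − 223.88 = 54.25
b = Sxy/Sxx = 54.25/12.74 = 4.258242

4.258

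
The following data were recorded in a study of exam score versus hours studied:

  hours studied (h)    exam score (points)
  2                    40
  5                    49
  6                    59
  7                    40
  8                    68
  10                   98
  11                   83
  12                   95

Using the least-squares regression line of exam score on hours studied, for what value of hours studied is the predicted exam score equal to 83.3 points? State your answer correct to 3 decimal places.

n = 8, Σx = 61, Σy = 532, Σxy = 4536, Σx² = 543
Sxx = Σx² − (Σx)²/n = 543 − 465.125 = 77.875
Sxy = Σxy − (Σx)(Σy)/n = 4536 − 4056.5 = 479.5
b = Sxy/Sxx = 479.5/77.875 = 6.157303
a = ȳ − b·x̄ = 66.5 − 6.157303·7.625 = 19.550562
Set a + b·x = 83.3: x = (83.3 − 19.550562) / 6.157303 = 10.353467

10.353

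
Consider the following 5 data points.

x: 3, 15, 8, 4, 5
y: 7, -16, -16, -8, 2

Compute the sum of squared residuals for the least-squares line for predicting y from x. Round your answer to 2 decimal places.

191.01

n = 5, Σx = 35, Σy = -31, Σxy = -369, Σx² = 339, Σy² = 629
Sxx = Σx² − (Σx)²/n = 339 − 245 = 94
Sxy = Σxy − (Σx)(Σy)/n = -369 − (-217) = -152
Syy = Σy² − (Σy)²/n = 629 − 192.2 = 436.8
b = Sxy/Sxx = -152/94 = -1.617021
SSE = Syy − b·Sxy = 436.8 − (-1.617021)·(-152) = 191.012766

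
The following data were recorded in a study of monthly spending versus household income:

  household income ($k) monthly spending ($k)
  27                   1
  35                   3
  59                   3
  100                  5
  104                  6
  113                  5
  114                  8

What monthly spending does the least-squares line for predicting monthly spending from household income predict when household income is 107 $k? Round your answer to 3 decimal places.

n = 7, Σx = 552, Σy = 31, Σxy = 2910, Σx² = 52016
Sxx = Σx² − (Σx)²/n = 52016 − 43529.142857 = 8486.857143
Sxy = Σxy − (Σx)(Σy)/n = 2910 − 2444.571429 = 465.428571
b = Sxy/Sxx = 465.428571/8486.857143 = 0.054841
a = ȳ − b·x̄ = 4.428571 − 0.054841·78.857143 = 0.103959
ŷ(107) = a + b·107 = 0.103959 + 0.054841·107 = 5.971957

5.972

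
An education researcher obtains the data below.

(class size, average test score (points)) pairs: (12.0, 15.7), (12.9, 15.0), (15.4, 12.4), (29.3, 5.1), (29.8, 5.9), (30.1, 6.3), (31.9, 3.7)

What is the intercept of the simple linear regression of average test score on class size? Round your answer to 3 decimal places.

n = 7, Σx = 161.4, Σy = 64.1, Σxy = 1205.77, Σx² = 4217.72
Sxx = Σx² − (Σx)²/n = 4217.72 − 3721.422857 = 496.297143
Sxy = Σxy − (Σx)(Σy)/n = 1205.77 − 1477.962857 = -272.192857
b = Sxy/Sxx = -272.192857/496.297143 = -0.548447
a = ȳ − b·x̄ = 9.157143 − (-0.548447)·23.057143 = 21.802772

21.803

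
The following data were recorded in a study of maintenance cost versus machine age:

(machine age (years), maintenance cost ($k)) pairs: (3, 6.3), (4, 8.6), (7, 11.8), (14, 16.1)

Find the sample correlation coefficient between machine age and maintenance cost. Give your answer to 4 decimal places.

0.9748

n = 4, Σx = 28, Σy = 42.8, Σxy = 361.3, Σx² = 270, Σy² = 512.1
Sxx = Σx² − (Σx)²/n = 270 − 196 = 74
Sxy = Σxy − (Σx)(Σy)/n = 361.3 − 299.6 = 61.7
Syy = Σy² − (Σy)²/n = 512.1 − 457.96 = 54.14
r = Sxy/√(Sxx·Syy) = 61.7/√(4006.36) = 61.7/63.295813 = 0.974788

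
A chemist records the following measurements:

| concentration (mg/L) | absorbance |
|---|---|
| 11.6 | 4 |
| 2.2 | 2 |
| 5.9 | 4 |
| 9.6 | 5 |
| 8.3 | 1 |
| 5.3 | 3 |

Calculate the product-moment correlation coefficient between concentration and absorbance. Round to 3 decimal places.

n = 6, Σx = 42.9, Σy = 19, Σxy = 146.6, Σx² = 363.35, Σy² = 71
Sxx = Σx² − (Σx)²/n = 363.35 − 306.735 = 56.615
Sxy = Σxy − (Σx)(Σy)/n = 146.6 − 135.85 = 10.75
Syy = Σy² − (Σy)²/n = 71 − 60.166667 = 10.833333
r = Sxy/√(Sxx·Syy) = 10.75/√(613.329167) = 10.75/24.765483 = 0.434072

0.434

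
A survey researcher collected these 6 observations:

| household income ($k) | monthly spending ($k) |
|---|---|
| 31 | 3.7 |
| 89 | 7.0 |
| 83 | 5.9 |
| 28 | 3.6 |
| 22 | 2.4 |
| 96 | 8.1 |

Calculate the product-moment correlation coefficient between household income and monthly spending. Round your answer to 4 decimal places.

n = 6, Σx = 349, Σy = 30.7, Σxy = 2158.6, Σx² = 26255, Σy² = 181.83
Sxx = Σx² − (Σx)²/n = 26255 − 20300.166667 = 5954.833333
Sxy = Σxy − (Σx)(Σy)/n = 2158.6 − 1785.716667 = 372.883333
Syy = Σy² − (Σy)²/n = 181.83 − 157.081667 = 24.748333
r = Sxy/√(Sxx·Syy) = 372.883333/√(147372.200278) = 372.883333/383.890870 = 0.971326

0.9713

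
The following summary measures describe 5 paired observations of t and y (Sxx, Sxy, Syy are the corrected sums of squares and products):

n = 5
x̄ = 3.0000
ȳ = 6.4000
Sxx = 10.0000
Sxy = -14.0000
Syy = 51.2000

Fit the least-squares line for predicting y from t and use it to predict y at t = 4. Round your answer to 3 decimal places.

b = Sxy/Sxx = -14/10 = -1.4
a = ȳ − b·x̄ = 6.4 − (-1.4)·3 = 10.6
ŷ(4) = a + b·4 = 10.6 + (-1.4)·4 = 5

5.000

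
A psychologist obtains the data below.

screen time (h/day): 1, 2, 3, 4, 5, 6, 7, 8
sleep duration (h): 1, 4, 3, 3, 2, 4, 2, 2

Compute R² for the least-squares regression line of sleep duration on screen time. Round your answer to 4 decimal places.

n = 8, Σx = 36, Σy = 21, Σxy = 94, Σx² = 204, Σy² = 63
Sxx = Σx² − (Σx)²/n = 204 − 162 = 42
Sxy = Σxy − (Σx)(Σy)/n = 94 − 94.5 = -0.5
Syy = Σy² − (Σy)²/n = 63 − 55.125 = 7.875
R² = Sxy²/(Sxx·Syy) = (-0.5)²/(42·7.875) = 0.000756

0.0008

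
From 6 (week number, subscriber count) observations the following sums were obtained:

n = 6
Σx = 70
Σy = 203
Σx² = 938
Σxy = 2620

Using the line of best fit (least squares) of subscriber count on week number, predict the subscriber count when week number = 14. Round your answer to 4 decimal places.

38.6731

Sxx = Σx² − (Σx)²/n = 938 − 816.666667 = 121.333333
Sxy = Σxy − (Σx)(Σy)/n = 2620 − 2368.333333 = 251.666667
b = Sxy/Sxx = 251.666667/121.333333 = 2.074176
a = ȳ − b·x̄ = 33.833333 − 2.074176·11.666667 = 9.634615
ŷ(14) = a + b·14 = 9.634615 + 2.074176·14 = 38.673077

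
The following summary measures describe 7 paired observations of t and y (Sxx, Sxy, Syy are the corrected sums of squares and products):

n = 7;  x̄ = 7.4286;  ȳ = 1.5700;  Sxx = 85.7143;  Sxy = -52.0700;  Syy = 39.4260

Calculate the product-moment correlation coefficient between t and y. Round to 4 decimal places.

-0.8957

r = Sxy/√(Sxx·Syy) = -52.07/√(3379.371992) = -52.07/58.132366 = -0.895714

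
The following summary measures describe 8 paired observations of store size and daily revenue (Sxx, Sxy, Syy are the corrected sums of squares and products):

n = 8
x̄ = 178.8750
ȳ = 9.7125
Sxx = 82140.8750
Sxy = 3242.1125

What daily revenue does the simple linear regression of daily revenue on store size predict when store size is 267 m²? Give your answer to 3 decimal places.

13.191

b = Sxy/Sxx = 3242.1125/82140.875 = 0.039470
a = ȳ − b·x̄ = 9.7125 − 0.039470·178.875 = 2.652277
ŷ(267) = a + b·267 = 2.652277 + 0.039470·267 = 13.190807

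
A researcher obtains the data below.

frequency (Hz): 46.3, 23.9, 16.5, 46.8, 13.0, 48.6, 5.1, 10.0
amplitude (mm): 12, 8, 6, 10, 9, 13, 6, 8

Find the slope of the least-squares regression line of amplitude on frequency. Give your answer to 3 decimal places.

0.122

n = 8, Σx = 210.2, Σy = 72, Σxy = 2173.2, Σx² = 7834.36
Sxx = Σx² − (Σx)²/n = 7834.36 − 5523.005 = 2311.355
Sxy = Σxy − (Σx)(Σy)/n = 2173.2 − 1891.8 = 281.4
b = Sxy/Sxx = 281.4/2311.355 = 0.121747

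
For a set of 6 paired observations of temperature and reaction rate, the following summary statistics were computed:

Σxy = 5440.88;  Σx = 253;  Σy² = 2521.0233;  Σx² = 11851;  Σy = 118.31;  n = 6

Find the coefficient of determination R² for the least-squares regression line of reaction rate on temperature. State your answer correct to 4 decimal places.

Sxx = Σx² − (Σx)²/n = 11851 − 10668.166667 = 1182.833333
Sxy = Σxy − (Σx)(Σy)/n = 5440.88 − 4988.738333 = 452.141667
Syy = Σy² − (Σy)²/n = 2521.0233 − 2332.876017 = 188.147283
R² = Sxy²/(Sxx·Syy) = (452.141667)²/(1182.833333·188.147283) = 0.918602

0.9186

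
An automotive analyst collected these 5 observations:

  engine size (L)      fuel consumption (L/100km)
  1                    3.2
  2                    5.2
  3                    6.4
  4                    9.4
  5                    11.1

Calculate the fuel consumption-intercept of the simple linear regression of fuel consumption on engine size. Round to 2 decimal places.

1.06

n = 5, Σx = 15, Σy = 35.3, Σxy = 125.9, Σx² = 55
Sxx = Σx² − (Σx)²/n = 55 − 45 = 10
Sxy = Σxy − (Σx)(Σy)/n = 125.9 − 105.9 = 20
b = Sxy/Sxx = 20/10 = 2
a = ȳ − b·x̄ = 7.06 − 2·3 = 1.06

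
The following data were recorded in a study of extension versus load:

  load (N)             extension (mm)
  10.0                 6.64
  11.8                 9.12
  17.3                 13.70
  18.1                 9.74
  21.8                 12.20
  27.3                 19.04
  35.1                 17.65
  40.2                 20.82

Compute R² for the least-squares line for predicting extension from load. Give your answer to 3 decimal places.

0.856

n = 8, Σx = 181.6, Σy = 108.91, Σxy = 2829.551, Σx² = 4934.72, Σy² = 1666.1781
Sxx = Σx² − (Σx)²/n = 4934.72 − 4122.32 = 812.4
Sxy = Σxy − (Σx)(Σy)/n = 2829.551 − 2472.257 = 357.294
Syy = Σy² − (Σy)²/n = 1666.1781 − 1482.673513 = 183.504588
R² = Sxy²/(Sxx·Syy) = (357.294)²/(812.4·183.504588) = 0.856317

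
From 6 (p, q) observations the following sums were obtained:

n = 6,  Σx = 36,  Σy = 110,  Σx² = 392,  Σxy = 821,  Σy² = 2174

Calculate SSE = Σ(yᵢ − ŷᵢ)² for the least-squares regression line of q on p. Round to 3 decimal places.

Sxx = Σx² − (Σx)²/n = 392 − 216 = 176
Sxy = Σxy − (Σx)(Σy)/n = 821 − 660 = 161
Syy = Σy² − (Σy)²/n = 2174 − 2016.666667 = 157.333333
b = Sxy/Sxx = 161/176 = 0.914773
SSE = Syy − b·Sxy = 157.333333 − 0.914773·161 = 10.054924

10.055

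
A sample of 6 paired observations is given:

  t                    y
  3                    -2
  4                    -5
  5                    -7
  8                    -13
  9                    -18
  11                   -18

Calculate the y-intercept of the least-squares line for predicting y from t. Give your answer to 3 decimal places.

n = 6, Σx = 40, Σy = -63, Σxy = -525, Σx² = 316
Sxx = Σx² − (Σx)²/n = 316 − 266.666667 = 49.333333
Sxy = Σxy − (Σx)(Σy)/n = -525 − (-420) = -105
b = Sxy/Sxx = -105/49.333333 = -2.128378
a = ȳ − b·x̄ = -10.5 − (-2.128378)·6.666667 = 3.689189

3.689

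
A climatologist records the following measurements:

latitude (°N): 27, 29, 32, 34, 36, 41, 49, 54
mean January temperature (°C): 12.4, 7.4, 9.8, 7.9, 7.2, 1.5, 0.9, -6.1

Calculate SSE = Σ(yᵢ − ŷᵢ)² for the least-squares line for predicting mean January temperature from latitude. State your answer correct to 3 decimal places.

n = 8, Σx = 302, Σy = 41, Σxy = 1167, Σx² = 12044, Σy² = 459.08
Sxx = Σx² − (Σx)²/n = 12044 − 11400.5 = 643.5
Sxy = Σxy − (Σx)(Σy)/n = 1167 − 1547.75 = -380.75
Syy = Σy² − (Σy)²/n = 459.08 − 210.125 = 248.955
b = Sxy/Sxx = -380.75/643.5 = -0.591686
SSE = Syy − b·Sxy = 248.955 − (-0.591686)·(-380.75) = 23.670521

23.671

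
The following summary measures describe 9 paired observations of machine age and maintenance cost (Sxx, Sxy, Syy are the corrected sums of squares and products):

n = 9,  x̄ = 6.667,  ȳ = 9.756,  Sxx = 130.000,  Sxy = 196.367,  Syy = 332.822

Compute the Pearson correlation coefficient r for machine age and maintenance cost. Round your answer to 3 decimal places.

0.944

r = Sxy/√(Sxx·Syy) = 196.367/√(43266.86) = 196.367/208.006875 = 0.944041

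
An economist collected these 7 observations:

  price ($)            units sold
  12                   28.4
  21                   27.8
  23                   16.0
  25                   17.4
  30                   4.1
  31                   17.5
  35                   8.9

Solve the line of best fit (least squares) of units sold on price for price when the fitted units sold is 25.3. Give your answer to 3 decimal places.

n = 7, Σx = 177, Σy = 120.1, Σxy = 2704.6, Σx² = 4825
Sxx = Σx² − (Σx)²/n = 4825 − 4475.571429 = 349.428571
Sxy = Σxy − (Σx)(Σy)/n = 2704.6 − 3036.814286 = -332.214286
b = Sxy/Sxx = -332.214286/349.428571 = -0.950736
a = ȳ − b·x̄ = 17.157143 − (-0.950736)·25.285714 = 41.197179
Set a + b·x = 25.3: x = (25.3 − 41.197179) / (-0.950736) = 16.720920

16.721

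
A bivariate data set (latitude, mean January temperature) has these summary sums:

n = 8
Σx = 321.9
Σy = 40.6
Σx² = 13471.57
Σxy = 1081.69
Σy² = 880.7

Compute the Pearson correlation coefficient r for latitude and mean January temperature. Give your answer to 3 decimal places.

-0.933

Sxx = Σx² − (Σx)²/n = 13471.57 − 12952.45125 = 519.11875
Sxy = Σxy − (Σx)(Σy)/n = 1081.69 − 1633.6425 = -551.9525
Syy = Σy² − (Σy)²/n = 880.7 − 206.045 = 674.655
r = Sxy/√(Sxx·Syy) = -551.9525/√(350226.060281) = -551.9525/591.799003 = -0.932669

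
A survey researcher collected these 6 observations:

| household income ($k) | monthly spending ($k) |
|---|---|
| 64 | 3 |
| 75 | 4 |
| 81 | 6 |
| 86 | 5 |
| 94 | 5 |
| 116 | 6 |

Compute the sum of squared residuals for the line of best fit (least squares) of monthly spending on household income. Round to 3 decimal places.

n = 6, Σx = 516, Σy = 29, Σxy = 2574, Σx² = 45970, Σy² = 147
Sxx = Σx² − (Σx)²/n = 45970 − 44376 = 1594
Sxy = Σxy − (Σx)(Σy)/n = 2574 − 2494 = 80
Syy = Σy² − (Σy)²/n = 147 − 140.166667 = 6.833333
b = Sxy/Sxx = 80/1594 = 0.050188
SSE = Syy − b·Sxy = 6.833333 − 0.050188·80 = 2.818277

2.818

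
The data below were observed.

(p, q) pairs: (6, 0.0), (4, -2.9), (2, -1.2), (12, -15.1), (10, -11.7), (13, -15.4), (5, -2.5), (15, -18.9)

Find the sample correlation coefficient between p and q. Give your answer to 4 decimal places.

n = 8, Σx = 67, Σy = -67.7, Σxy = -808.4, Σx² = 719, Σy² = 975.37
Sxx = Σx² − (Σx)²/n = 719 − 561.125 = 157.875
Sxy = Σxy − (Σx)(Σy)/n = -808.4 − (-566.9875) = -241.4125
Syy = Σy² − (Σy)²/n = 975.37 − 572.91125 = 402.45875
r = Sxy/√(Sxx·Syy) = -241.4125/√(63538.175156) = -241.4125/252.067799 = -0.957728

-0.9577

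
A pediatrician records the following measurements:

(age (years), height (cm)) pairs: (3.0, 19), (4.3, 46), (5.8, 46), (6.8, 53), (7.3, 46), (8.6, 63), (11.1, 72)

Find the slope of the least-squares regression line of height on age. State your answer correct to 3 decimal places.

5.672

n = 7, Σx = 46.9, Σy = 345, Σxy = 2558.8, Σx² = 357.83
Sxx = Σx² − (Σx)²/n = 357.83 − 314.23 = 43.6
Sxy = Σxy − (Σx)(Σy)/n = 2558.8 − 2311.5 = 247.3
b = Sxy/Sxx = 247.3/43.6 = 5.672018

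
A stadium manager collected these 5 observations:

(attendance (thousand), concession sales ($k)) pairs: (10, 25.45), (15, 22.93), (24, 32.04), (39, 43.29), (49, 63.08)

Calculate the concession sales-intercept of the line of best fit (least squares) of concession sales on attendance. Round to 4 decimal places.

n = 5, Σx = 137, Σy = 186.79, Σxy = 6146.64, Σx² = 4823
Sxx = Σx² − (Σx)²/n = 4823 − 3753.8 = 1069.2
Sxy = Σxy − (Σx)(Σy)/n = 6146.64 − 5118.046 = 1028.594
b = Sxy/Sxx = 1028.594/1069.2 = 0.962022
a = ȳ − b·x̄ = 37.358 − 0.962022·27.4 = 10.998595

10.9986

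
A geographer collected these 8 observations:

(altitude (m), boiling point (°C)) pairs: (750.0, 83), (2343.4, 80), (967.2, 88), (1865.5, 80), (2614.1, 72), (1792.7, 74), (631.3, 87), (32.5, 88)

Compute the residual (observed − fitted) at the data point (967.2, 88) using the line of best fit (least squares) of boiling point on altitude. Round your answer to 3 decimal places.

n = 8, Σx = 10996.7, Σy = 652, Σxy = 862733.7, Σx² = 20916477.69
Sxx = Σx² − (Σx)²/n = 20916477.69 − 15115926.36125 = 5800551.32875
Sxy = Σxy − (Σx)(Σy)/n = 862733.7 − 896231.05 = -33497.35
b = Sxy/Sxx = -33497.35/5800551.32875 = -0.005775
a = ȳ − b·x̄ = 81.5 − (-0.005775)·1374.5875 = 89.438045
ŷ(967.2) = 89.438045 + (-0.005775)·967.2 = 83.852604
residual = y − ŷ = 88 − 83.852604 = 4.147396

4.147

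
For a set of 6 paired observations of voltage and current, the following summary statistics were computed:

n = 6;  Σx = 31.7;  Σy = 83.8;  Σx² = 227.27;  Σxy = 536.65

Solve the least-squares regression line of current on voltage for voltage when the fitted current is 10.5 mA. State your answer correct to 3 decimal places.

3.076

Sxx = Σx² − (Σx)²/n = 227.27 − 167.481667 = 59.788333
Sxy = Σxy − (Σx)(Σy)/n = 536.65 − 442.743333 = 93.906667
b = Sxy/Sxx = 93.906667/59.788333 = 1.570652
a = ȳ − b·x̄ = 13.966667 − 1.570652·5.283333 = 5.668388
Set a + b·x = 10.5: x = (10.5 − 5.668388) / 1.570652 = 3.076182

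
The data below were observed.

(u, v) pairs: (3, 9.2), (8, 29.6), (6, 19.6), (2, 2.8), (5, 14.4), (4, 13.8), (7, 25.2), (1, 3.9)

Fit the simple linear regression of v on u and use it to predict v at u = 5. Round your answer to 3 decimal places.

16.739

n = 8, Σx = 36, Σy = 118.5, Σxy = 695.1, Σx² = 204
Sxx = Σx² − (Σx)²/n = 204 − 162 = 42
Sxy = Σxy − (Σx)(Σy)/n = 695.1 − 533.25 = 161.85
b = Sxy/Sxx = 161.85/42 = 3.853571
a = ȳ − b·x̄ = 14.8125 − 3.853571·4.5 = -2.528571
ŷ(5) = a + b·5 = -2.528571 + 3.853571·5 = 16.739286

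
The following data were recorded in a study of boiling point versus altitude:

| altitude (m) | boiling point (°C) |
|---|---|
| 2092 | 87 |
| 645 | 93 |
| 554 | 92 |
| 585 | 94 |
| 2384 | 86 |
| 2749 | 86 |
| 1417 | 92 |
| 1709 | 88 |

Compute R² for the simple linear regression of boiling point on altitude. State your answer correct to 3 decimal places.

0.893

n = 8, Σx = 12135, Σy = 718, Σxy = 1070141, Σx² = 23610657, Σy² = 64518
Sxx = Σx² − (Σx)²/n = 23610657 − 18407278.125 = 5203378.875
Sxy = Σxy − (Σx)(Σy)/n = 1070141 − 1089116.25 = -18975.25
Syy = Σy² − (Σy)²/n = 64518 − 64440.5 = 77.5
R² = Sxy²/(Sxx·Syy) = (-18975.25)²/(5203378.875·77.5) = 0.892869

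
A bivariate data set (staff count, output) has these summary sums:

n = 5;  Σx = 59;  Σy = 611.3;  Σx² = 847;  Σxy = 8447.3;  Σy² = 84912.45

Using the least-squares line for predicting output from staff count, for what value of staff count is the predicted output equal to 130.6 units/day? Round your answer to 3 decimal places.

12.819

Sxx = Σx² − (Σx)²/n = 847 − 696.2 = 150.8
Sxy = Σxy − (Σx)(Σy)/n = 8447.3 − 7213.34 = 1233.96
b = Sxy/Sxx = 1233.96/150.8 = 8.182759
a = ȳ − b·x̄ = 122.26 − 8.182759·11.8 = 25.703448
Set a + b·x = 130.6: x = (130.6 − 25.703448) / 8.182759 = 12.819216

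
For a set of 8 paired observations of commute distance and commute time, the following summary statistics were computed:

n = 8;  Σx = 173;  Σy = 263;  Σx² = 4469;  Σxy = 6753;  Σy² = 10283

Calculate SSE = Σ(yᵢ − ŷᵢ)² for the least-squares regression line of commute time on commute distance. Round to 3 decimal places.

Sxx = Σx² − (Σx)²/n = 4469 − 3741.125 = 727.875
Sxy = Σxy − (Σx)(Σy)/n = 6753 − 5687.375 = 1065.625
Syy = Σy² − (Σy)²/n = 10283 − 8646.125 = 1636.875
b = Sxy/Sxx = 1065.625/727.875 = 1.464022
SSE = Syy − b·Sxy = 1636.875 − 1.464022·1065.625 = 76.776576

76.777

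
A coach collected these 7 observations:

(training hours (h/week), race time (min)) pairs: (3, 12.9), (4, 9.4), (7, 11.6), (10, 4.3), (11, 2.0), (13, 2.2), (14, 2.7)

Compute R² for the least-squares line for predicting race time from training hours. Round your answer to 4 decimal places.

0.8267

n = 7, Σx = 62, Σy = 45.1, Σxy = 288.9, Σx² = 660, Σy² = 423.95
Sxx = Σx² − (Σx)²/n = 660 − 549.142857 = 110.857143
Sxy = Σxy − (Σx)(Σy)/n = 288.9 − 399.457143 = -110.557143
Syy = Σy² − (Σy)²/n = 423.95 − 290.572857 = 133.377143
R² = Sxy²/(Sxx·Syy) = (-110.557143)²/(110.857143·133.377143) = 0.826663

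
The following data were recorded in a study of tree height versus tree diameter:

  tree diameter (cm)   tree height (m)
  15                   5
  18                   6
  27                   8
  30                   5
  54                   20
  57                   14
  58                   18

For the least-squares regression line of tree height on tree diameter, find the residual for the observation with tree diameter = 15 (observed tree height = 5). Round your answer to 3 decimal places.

n = 7, Σx = 259, Σy = 76, Σxy = 3471, Σx² = 11707
Sxx = Σx² − (Σx)²/n = 11707 − 9583 = 2124
Sxy = Σxy − (Σx)(Σy)/n = 3471 − 2812 = 659
b = Sxy/Sxx = 659/2124 = 0.310264
a = ȳ − b·x̄ = 10.857143 − 0.310264·37 = -0.622612
ŷ(15) = -0.622612 + 0.310264·15 = 4.031342
residual = y − ŷ = 5 − 4.031342 = 0.968658

0.969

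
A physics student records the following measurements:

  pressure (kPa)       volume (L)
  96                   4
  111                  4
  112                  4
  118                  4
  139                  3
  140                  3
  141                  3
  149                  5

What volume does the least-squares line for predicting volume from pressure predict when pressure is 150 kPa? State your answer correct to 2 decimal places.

3.56

n = 8, Σx = 1006, Σy = 30, Σxy = 3753, Σx² = 129008
Sxx = Σx² − (Σx)²/n = 129008 − 126504.5 = 2503.5
Sxy = Σxy − (Σx)(Σy)/n = 3753 − 3772.5 = -19.5
b = Sxy/Sxx = -19.5/2503.5 = -0.007789
a = ȳ − b·x̄ = 3.75 − (-0.007789)·125.75 = 4.729479
ŷ(150) = a + b·150 = 4.729479 + (-0.007789)·150 = 3.561114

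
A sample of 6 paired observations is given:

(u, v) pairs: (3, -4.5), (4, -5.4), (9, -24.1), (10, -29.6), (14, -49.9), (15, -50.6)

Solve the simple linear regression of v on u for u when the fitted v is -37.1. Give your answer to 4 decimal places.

11.5555

n = 6, Σx = 55, Σy = -164.1, Σxy = -2005.6, Σx² = 627
Sxx = Σx² − (Σx)²/n = 627 − 504.166667 = 122.833333
Sxy = Σxy − (Σx)(Σy)/n = -2005.6 − (-1504.25) = -501.35
b = Sxy/Sxx = -501.35/122.833333 = -4.081547
a = ȳ − b·x̄ = -27.35 − (-4.081547)·9.166667 = 10.064179
Set a + b·x = -37.1: x = (-37.1 − 10.064179) / (-4.081547) = 11.555467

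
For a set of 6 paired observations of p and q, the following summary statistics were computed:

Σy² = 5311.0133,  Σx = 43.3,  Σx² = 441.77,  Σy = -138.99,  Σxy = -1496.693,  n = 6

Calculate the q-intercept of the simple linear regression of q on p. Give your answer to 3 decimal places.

4.390

Sxx = Σx² − (Σx)²/n = 441.77 − 312.481667 = 129.288333
Sxy = Σxy − (Σx)(Σy)/n = -1496.693 − (-1003.0445) = -493.6485
b = Sxy/Sxx = -493.6485/129.288333 = -3.818198
a = ȳ − b·x̄ = -23.165 − (-3.818198)·7.216667 = 4.389665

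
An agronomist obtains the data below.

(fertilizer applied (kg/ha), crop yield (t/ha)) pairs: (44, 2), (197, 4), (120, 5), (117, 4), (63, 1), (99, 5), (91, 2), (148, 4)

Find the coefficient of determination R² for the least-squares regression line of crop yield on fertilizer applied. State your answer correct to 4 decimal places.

n = 8, Σx = 879, Σy = 27, Σxy = 3276, Σx² = 112789, Σy² = 107
Sxx = Σx² − (Σx)²/n = 112789 − 96580.125 = 16208.875
Sxy = Σxy − (Σx)(Σy)/n = 3276 − 2966.625 = 309.375
Syy = Σy² − (Σy)²/n = 107 − 91.125 = 15.875
R² = Sxy²/(Sxx·Syy) = (309.375)²/(16208.875·15.875) = 0.371966

0.3720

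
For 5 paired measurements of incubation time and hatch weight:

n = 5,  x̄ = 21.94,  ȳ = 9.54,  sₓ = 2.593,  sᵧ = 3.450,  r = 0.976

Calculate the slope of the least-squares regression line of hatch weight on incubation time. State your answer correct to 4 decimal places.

1.2986

b = r · sᵧ/sₓ = 0.976 · 3.45/2.593 = 1.298573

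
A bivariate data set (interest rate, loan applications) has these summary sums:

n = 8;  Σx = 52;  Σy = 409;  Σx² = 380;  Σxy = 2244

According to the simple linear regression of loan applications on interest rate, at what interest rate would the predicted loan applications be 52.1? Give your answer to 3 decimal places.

Sxx = Σx² − (Σx)²/n = 380 − 338 = 42
Sxy = Σxy − (Σx)(Σy)/n = 2244 − 2658.5 = -414.5
b = Sxy/Sxx = -414.5/42 = -9.869048
a = ȳ − b·x̄ = 51.125 − (-9.869048)·6.5 = 115.273810
Set a + b·x = 52.1: x = (52.1 − 115.273810) / (-9.869048) = 6.401206

6.401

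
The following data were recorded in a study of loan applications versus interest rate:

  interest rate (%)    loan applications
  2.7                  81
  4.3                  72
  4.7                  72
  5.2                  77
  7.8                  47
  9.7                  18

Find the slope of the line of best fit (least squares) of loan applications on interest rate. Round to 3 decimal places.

-9.071

n = 6, Σx = 34.4, Σy = 367, Σxy = 1808.3, Σx² = 229.84
Sxx = Σx² − (Σx)²/n = 229.84 − 197.226667 = 32.613333
Sxy = Σxy − (Σx)(Σy)/n = 1808.3 − 2104.133333 = -295.833333
b = Sxy/Sxx = -295.833333/32.613333 = -9.070932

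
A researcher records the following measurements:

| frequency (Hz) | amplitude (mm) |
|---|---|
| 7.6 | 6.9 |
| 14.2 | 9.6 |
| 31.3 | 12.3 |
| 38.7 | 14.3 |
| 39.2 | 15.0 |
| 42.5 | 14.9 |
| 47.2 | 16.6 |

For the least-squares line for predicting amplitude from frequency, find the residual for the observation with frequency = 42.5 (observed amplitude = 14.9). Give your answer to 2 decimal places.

n = 7, Σx = 220.7, Σy = 89.6, Σxy = 3131.93, Σx² = 8307.51
Sxx = Σx² − (Σx)²/n = 8307.51 − 6958.355714 = 1349.154286
Sxy = Σxy − (Σx)(Σy)/n = 3131.93 − 2824.96 = 306.97
b = Sxy/Sxx = 306.97/1349.154286 = 0.227528
a = ȳ − b·x̄ = 12.8 − 0.227528·31.528571 = 5.626376
ŷ(42.5) = 5.626376 + 0.227528·42.5 = 15.296304
residual = y − ŷ = 14.9 − 15.296304 = -0.396304

-0.40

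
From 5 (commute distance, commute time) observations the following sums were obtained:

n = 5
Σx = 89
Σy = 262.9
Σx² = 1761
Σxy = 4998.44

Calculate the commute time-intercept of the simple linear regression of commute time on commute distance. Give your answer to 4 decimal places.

Sxx = Σx² − (Σx)²/n = 1761 − 1584.2 = 176.8
Sxy = Σxy − (Σx)(Σy)/n = 4998.44 − 4679.62 = 318.82
b = Sxy/Sxx = 318.82/176.8 = 1.803281
a = ȳ − b·x̄ = 52.58 − 1.803281·17.8 = 20.481606

20.4816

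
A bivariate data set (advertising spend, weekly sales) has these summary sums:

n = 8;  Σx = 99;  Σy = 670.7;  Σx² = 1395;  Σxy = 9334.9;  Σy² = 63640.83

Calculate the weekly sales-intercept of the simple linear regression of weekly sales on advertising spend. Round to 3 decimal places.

Sxx = Σx² − (Σx)²/n = 1395 − 1225.125 = 169.875
Sxy = Σxy − (Σx)(Σy)/n = 9334.9 − 8299.9125 = 1034.9875
b = Sxy/Sxx = 1034.9875/169.875 = 6.092642
a = ȳ − b·x̄ = 83.8375 − 6.092642·12.375 = 8.441060

8.441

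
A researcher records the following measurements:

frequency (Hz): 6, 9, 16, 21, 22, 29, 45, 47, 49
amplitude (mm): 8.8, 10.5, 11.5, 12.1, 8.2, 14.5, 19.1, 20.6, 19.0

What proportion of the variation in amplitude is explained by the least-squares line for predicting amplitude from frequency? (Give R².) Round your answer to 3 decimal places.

n = 9, Σx = 244, Σy = 124.3, Σxy = 3945, Σx² = 8774, Σy² = 1894.01
Sxx = Σx² − (Σx)²/n = 8774 − 6615.111111 = 2158.888889
Sxy = Σxy − (Σx)(Σy)/n = 3945 − 3369.911111 = 575.088889
Syy = Σy² − (Σy)²/n = 1894.01 − 1716.721111 = 177.288889
R² = Sxy²/(Sxx·Syy) = (575.088889)²/(2158.888889·177.288889) = 0.864088

0.864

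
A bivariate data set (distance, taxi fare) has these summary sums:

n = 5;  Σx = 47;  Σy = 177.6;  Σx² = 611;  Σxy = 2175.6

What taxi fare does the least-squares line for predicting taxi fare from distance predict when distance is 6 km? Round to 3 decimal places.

25.349

Sxx = Σx² − (Σx)²/n = 611 − 441.8 = 169.2
Sxy = Σxy − (Σx)(Σy)/n = 2175.6 − 1669.44 = 506.16
b = Sxy/Sxx = 506.16/169.2 = 2.991489
a = ȳ − b·x̄ = 35.52 − 2.991489·9.4 = 7.4
ŷ(6) = a + b·6 = 7.4 + 2.991489·6 = 25.348936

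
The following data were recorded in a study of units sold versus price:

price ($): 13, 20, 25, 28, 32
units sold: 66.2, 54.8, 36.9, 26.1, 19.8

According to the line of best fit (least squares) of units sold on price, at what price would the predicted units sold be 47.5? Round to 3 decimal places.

n = 5, Σx = 118, Σy = 203.8, Σxy = 4243.5, Σx² = 3002
Sxx = Σx² − (Σx)²/n = 3002 − 2784.8 = 217.2
Sxy = Σxy − (Σx)(Σy)/n = 4243.5 − 4809.68 = -566.18
b = Sxy/Sxx = -566.18/217.2 = -2.606722
a = ȳ − b·x̄ = 40.76 − (-2.606722)·23.6 = 102.278637
Set a + b·x = 47.5: x = (47.5 − 102.278637) / (-2.606722) = 21.014377

21.014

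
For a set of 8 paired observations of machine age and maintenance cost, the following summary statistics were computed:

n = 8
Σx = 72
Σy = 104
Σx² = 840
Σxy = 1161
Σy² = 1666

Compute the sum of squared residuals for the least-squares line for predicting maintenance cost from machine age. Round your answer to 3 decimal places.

Sxx = Σx² − (Σx)²/n = 840 − 648 = 192
Sxy = Σxy − (Σx)(Σy)/n = 1161 − 936 = 225
Syy = Σy² − (Σy)²/n = 1666 − 1352 = 314
b = Sxy/Sxx = 225/192 = 1.171875
SSE = Syy − b·Sxy = 314 − 1.171875·225 = 50.328125

50.328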